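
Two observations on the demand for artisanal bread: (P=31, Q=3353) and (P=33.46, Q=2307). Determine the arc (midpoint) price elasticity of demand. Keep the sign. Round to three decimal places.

ΔQ = 2307 − 3353 = -1046; ΔP = 33.46 − 31 = 2.46.
Midpoints: P̄ = 32.23, Q̄ = 2830.0.
ε = (ΔQ/ΔP)(P̄/Q̄) = (-1046/2.46)(32.23/2830.0).

-4.843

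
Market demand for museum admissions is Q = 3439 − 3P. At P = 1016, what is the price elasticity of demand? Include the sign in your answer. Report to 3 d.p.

-7.795

At P = 1016, Q = 391.
dQ/dP = −3.
ε = (dQ/dP)(P/Q) = (-3)(1016/391).
|ε| > 1, so demand is elastic at this price.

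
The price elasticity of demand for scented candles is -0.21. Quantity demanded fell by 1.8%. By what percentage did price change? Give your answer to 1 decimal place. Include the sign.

%ΔP ≈ %ΔQ / ε = (-1.8%)/(-0.21) = 8.57%.

8.6%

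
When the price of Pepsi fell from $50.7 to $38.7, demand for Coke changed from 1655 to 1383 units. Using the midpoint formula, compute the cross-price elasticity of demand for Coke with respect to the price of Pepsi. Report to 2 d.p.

0.67

ΔQ_x = 1383 − 1655 = -272; ΔP_y = 38.7 − 50.7 = -12.
Midpoints: P̄_y = 44.70, Q̄_x = 1519.0.
ε_xy = (ΔQ_x/ΔP_y)(P̄_y/Q̄_x) = (-272/-12)(44.70/1519.0).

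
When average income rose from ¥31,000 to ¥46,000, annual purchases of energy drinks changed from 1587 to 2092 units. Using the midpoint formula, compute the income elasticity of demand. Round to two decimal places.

ΔQ = 505, ΔI = 15000. Midpoints: Ī = 38,500, Q̄ = 1839.5.
ε_I = (ΔQ/ΔI)(Ī/Q̄) = (505/15000)(38500/1839.5).
ε_I > 0, so the good is normal.

0.70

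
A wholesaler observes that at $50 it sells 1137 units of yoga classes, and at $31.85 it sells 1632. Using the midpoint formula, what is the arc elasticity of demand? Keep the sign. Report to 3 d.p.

ΔQ = 1632 − 1137 = 495; ΔP = 31.85 − 50 = -18.15.
Midpoints: P̄ = 40.92, Q̄ = 1384.5.
ε = (ΔQ/ΔP)(P̄/Q̄) = (495/-18.15)(40.92/1384.5).

-0.806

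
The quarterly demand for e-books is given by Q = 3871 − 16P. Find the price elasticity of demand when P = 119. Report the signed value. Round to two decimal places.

-0.97

At P = 119, Q = 1967.
dQ/dP = −16.
ε = (dQ/dP)(P/Q) = (-16)(119/1967).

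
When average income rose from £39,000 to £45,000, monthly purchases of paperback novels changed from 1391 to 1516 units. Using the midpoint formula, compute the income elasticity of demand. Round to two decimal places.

0.60

ΔQ = 125, ΔI = 6000. Midpoints: Ī = 42,000, Q̄ = 1453.5.
ε_I = (ΔQ/ΔI)(Ī/Q̄) = (125/6000)(42000/1453.5).
ε_I > 0, so the good is normal.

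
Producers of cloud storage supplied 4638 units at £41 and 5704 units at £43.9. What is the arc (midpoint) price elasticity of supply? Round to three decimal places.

ΔQ = 5704 − 4638 = 1066; ΔP = 43.9 − 41 = 2.9.
Midpoints: P̄ = 42.45, Q̄ = 5171.0.
ε_s = (ΔQ/ΔP)(P̄/Q̄) = (1066/2.9)(42.45/5171.0).

3.018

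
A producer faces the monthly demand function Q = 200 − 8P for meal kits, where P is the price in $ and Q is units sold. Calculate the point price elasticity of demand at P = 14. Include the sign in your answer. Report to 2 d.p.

At P = 14, Q = 88.
dQ/dP = −8.
ε = (dQ/dP)(P/Q) = (-8)(14/88).

-1.27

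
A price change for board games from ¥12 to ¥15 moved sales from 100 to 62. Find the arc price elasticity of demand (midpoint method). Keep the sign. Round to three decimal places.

-2.111

ΔQ = 62 − 100 = -38; ΔP = 15 − 12 = 3.
Midpoints: P̄ = 13.50, Q̄ = 81.0.
ε = (ΔQ/ΔP)(P̄/Q̄) = (-38/3)(13.50/81.0).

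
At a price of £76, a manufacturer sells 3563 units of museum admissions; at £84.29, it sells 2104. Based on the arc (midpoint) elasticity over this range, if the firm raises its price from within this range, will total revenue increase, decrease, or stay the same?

decrease

Arc ε = (-1459/8.29)(80.15/2833.5) ≈ -4.978.
|ε| = 4.98 > 1, so demand is elastic. A price rise therefore reduces total revenue.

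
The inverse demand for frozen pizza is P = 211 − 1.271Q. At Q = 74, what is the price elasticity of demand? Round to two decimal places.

-1.24

At Q = 74, P = 211 − 1.271(74) = 116.95.
dP/dQ = −1.271, so dQ/dP = 1/(−1.271) = -0.787.
ε = (dQ/dP)(P/Q) = (-0.787)(116.95/74).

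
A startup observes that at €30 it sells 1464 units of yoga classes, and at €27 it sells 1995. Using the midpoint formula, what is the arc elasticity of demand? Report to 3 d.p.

ΔQ = 1995 − 1464 = 531; ΔP = 27 − 30 = -3.
Midpoints: P̄ = 28.50, Q̄ = 1729.5.
ε = (ΔQ/ΔP)(P̄/Q̄) = (531/-3)(28.50/1729.5).

-2.917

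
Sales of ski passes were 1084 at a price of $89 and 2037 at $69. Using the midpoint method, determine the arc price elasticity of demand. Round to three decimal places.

-2.412

ΔQ = 2037 − 1084 = 953; ΔP = 69 − 89 = -20.
Midpoints: P̄ = 79.00, Q̄ = 1560.5.
ε = (ΔQ/ΔP)(P̄/Q̄) = (953/-20)(79.00/1560.5).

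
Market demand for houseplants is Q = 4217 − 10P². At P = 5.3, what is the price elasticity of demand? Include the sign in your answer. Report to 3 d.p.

-0.143

At P = 5.3, Q = 3936.100.
dQ/dP = −20P = -106.
ε = (dQ/dP)(P/Q) = (-106)(5.3/3936.100).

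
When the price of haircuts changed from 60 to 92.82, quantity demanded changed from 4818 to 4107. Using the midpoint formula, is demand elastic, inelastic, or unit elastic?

inelastic

Arc ε ≈ -0.371.
|ε| = 0.37 < 1.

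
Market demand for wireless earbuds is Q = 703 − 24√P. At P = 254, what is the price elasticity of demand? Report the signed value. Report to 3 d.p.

At P = 254, Q = 320.503.
dQ/dP = −24/(2√P) = -0.753.
ε = (dQ/dP)(P/Q) = (-0.753)(254/320.503).
|ε| < 1, so demand is inelastic at this price.

-0.597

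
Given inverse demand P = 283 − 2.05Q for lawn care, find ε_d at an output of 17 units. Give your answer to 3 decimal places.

At Q = 17, P = 283 − 2.05(17) = 248.15.
dP/dQ = −2.05, so dQ/dP = 1/(−2.05) = -0.488.
ε = (dQ/dP)(P/Q) = (-0.488)(248.15/17).

-7.121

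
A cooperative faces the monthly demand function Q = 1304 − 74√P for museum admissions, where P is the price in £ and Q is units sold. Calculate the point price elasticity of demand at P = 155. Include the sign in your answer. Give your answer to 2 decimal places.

-1.20

At P = 155, Q = 382.707.
dQ/dP = −74/(2√P) = -2.972.
ε = (dQ/dP)(P/Q) = (-2.972)(155/382.707).
|ε| > 1, so demand is elastic at this price.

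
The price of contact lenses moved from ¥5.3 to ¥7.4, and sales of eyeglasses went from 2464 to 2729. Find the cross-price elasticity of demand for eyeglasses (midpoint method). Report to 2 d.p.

0.31

ΔQ_x = 2729 − 2464 = 265; ΔP_y = 7.4 − 5.3 = 2.1.
Midpoints: P̄_y = 6.35, Q̄_x = 2596.5.
ε_xy = (ΔQ_x/ΔP_y)(P̄_y/Q̄_x) = (265/2.1)(6.35/2596.5).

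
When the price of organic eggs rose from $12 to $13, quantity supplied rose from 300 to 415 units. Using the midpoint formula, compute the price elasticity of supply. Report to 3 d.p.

4.021

ΔQ = 415 − 300 = 115; ΔP = 13 − 12 = 1.
Midpoints: P̄ = 12.50, Q̄ = 357.5.
ε_s = (ΔQ/ΔP)(P̄/Q̄) = (115/1)(12.50/357.5).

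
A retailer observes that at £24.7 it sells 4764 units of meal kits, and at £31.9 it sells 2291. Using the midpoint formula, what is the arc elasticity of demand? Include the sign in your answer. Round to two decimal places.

-2.76

ΔQ = 2291 − 4764 = -2473; ΔP = 31.9 − 24.7 = 7.2.
Midpoints: P̄ = 28.30, Q̄ = 3527.5.
ε = (ΔQ/ΔP)(P̄/Q̄) = (-2473/7.2)(28.30/3527.5).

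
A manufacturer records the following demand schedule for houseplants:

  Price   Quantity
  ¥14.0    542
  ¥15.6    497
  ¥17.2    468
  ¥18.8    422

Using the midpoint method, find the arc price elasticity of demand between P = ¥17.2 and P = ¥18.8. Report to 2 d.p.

-1.16

At P = 17.2, Q = 468; at P = 18.8, Q = 422.
ΔQ = -46, ΔP = 1.6. Midpoints: P̄ = 18.00, Q̄ = 445.0.
ε = (ΔQ/ΔP)(P̄/Q̄) = (-46/1.6)(18.00/445.0).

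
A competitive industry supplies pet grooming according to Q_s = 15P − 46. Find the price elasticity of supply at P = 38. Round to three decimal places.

At P = 38, Q_s = 524.
dQ_s/dP = 15.
ε_s = (dQ_s/dP)(P/Q_s) = (15)(38/524).

1.088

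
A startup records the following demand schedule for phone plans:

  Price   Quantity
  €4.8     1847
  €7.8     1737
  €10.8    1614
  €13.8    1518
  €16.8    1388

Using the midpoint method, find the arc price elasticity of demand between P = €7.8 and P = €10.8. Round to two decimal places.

-0.23

At P = 7.8, Q = 1737; at P = 10.8, Q = 1614.
ΔQ = -123, ΔP = 3.0. Midpoints: P̄ = 9.30, Q̄ = 1675.5.
ε = (ΔQ/ΔP)(P̄/Q̄) = (-123/3.0)(9.30/1675.5).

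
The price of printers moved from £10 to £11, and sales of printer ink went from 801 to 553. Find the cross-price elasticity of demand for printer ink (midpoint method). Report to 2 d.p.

ΔQ_x = 553 − 801 = -248; ΔP_y = 11 − 10 = 1.
Midpoints: P̄_y = 10.50, Q̄_x = 677.0.
ε_xy = (ΔQ_x/ΔP_y)(P̄_y/Q̄_x) = (-248/1)(10.50/677.0).

-3.85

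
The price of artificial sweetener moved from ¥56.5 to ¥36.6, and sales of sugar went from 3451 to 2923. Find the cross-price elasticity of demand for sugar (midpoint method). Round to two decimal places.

0.39

ΔQ_x = 2923 − 3451 = -528; ΔP_y = 36.6 − 56.5 = -19.9.
Midpoints: P̄_y = 46.55, Q̄_x = 3187.0.
ε_xy = (ΔQ_x/ΔP_y)(P̄_y/Q̄_x) = (-528/-19.9)(46.55/3187.0).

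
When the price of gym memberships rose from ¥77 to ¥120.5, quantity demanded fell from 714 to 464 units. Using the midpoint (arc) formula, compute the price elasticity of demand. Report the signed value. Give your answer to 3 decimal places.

ΔQ = 464 − 714 = -250; ΔP = 120.5 − 77 = 43.5.
Midpoints: P̄ = 98.75, Q̄ = 589.0.
ε = (ΔQ/ΔP)(P̄/Q̄) = (-250/43.5)(98.75/589.0).

-0.964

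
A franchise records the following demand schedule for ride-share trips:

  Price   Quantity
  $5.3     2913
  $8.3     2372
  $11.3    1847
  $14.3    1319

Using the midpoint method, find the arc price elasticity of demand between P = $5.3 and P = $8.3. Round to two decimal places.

-0.46

At P = 5.3, Q = 2913; at P = 8.3, Q = 2372.
ΔQ = -541, ΔP = 3.0. Midpoints: P̄ = 6.80, Q̄ = 2642.5.
ε = (ΔQ/ΔP)(P̄/Q̄) = (-541/3.0)(6.80/2642.5).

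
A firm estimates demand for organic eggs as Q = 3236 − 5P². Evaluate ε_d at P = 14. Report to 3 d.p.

-0.869

At P = 14, Q = 2256.
dQ/dP = −10P = -140.
ε = (dQ/dP)(P/Q) = (-140)(14/2256).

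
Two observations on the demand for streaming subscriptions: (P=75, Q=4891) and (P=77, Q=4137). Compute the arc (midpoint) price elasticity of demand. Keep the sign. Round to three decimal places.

ΔQ = 4137 − 4891 = -754; ΔP = 77 − 75 = 2.
Midpoints: P̄ = 76.00, Q̄ = 4514.0.
ε = (ΔQ/ΔP)(P̄/Q̄) = (-754/2)(76.00/4514.0).

-6.347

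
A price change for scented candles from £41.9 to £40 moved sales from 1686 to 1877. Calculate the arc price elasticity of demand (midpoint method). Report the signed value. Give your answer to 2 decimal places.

-2.31

ΔQ = 1877 − 1686 = 191; ΔP = 40 − 41.9 = -1.9.
Midpoints: P̄ = 40.95, Q̄ = 1781.5.
ε = (ΔQ/ΔP)(P̄/Q̄) = (191/-1.9)(40.95/1781.5).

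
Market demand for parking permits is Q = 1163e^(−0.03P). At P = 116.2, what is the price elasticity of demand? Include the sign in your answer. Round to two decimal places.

-3.49

At P = 116.2, Q = 35.615.
dQ/dP = −0.03·1163e^(−0.03P) = −0.03Q = -1.068.
ε = (dQ/dP)(P/Q) = (-1.068)(116.2/35.615).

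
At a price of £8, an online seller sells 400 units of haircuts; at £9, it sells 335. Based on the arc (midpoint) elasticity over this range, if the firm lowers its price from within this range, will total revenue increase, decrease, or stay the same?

increase

Arc ε = (-65/1)(8.50/367.5) ≈ -1.503.
|ε| = 1.50 > 1, so demand is elastic. A price cut therefore raises total revenue.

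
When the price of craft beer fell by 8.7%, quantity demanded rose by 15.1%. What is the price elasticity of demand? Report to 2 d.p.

-1.74

ε = %ΔQ / %ΔP = (15.1)/(-8.7) = -1.736.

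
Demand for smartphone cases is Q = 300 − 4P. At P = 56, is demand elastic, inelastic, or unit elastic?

Q = 76, dQ/dP = -4.
ε = (dQ/dP)(P/Q) ≈ -2.947.
|ε| = 2.95 > 1.

elastic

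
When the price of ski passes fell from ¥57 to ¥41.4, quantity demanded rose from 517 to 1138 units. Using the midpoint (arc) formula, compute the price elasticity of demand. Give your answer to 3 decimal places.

-2.367

ΔQ = 1138 − 517 = 621; ΔP = 41.4 − 57 = -15.6.
Midpoints: P̄ = 49.20, Q̄ = 827.5.
ε = (ΔQ/ΔP)(P̄/Q̄) = (621/-15.6)(49.20/827.5).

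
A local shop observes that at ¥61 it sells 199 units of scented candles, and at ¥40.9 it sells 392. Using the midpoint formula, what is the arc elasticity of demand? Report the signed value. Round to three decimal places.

ΔQ = 392 − 199 = 193; ΔP = 40.9 − 61 = -20.1.
Midpoints: P̄ = 50.95, Q̄ = 295.5.
ε = (ΔQ/ΔP)(P̄/Q̄) = (193/-20.1)(50.95/295.5).

-1.656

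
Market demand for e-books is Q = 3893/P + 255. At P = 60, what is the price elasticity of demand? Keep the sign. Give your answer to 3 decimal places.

-0.203

At P = 60, Q = 319.883.
dQ/dP = −3893/P² = -1.081.
ε = (dQ/dP)(P/Q) = (-1.081)(60/319.883).
|ε| < 1, so demand is inelastic at this price.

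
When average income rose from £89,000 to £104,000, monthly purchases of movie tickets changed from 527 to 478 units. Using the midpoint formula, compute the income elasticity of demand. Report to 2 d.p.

ΔQ = -49, ΔI = 15000. Midpoints: Ī = 96,500, Q̄ = 502.5.
ε_I = (ΔQ/ΔI)(Ī/Q̄) = (-49/15000)(96500/502.5).
ε_I < 0, so the good is inferior.

-0.63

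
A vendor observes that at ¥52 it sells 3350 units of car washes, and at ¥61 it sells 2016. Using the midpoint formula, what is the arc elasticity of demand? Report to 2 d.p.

-3.12

ΔQ = 2016 − 3350 = -1334; ΔP = 61 − 52 = 9.
Midpoints: P̄ = 56.50, Q̄ = 2683.0.
ε = (ΔQ/ΔP)(P̄/Q̄) = (-1334/9)(56.50/2683.0).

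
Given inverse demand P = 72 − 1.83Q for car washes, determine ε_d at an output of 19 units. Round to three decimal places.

-1.071

At Q = 19, P = 72 − 1.83(19) = 37.23.
dP/dQ = −1.83, so dQ/dP = 1/(−1.83) = -0.546.
ε = (dQ/dP)(P/Q) = (-0.546)(37.23/19).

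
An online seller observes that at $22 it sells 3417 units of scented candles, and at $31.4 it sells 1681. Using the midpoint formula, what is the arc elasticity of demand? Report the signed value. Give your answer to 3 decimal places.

ΔQ = 1681 − 3417 = -1736; ΔP = 31.4 − 22 = 9.4.
Midpoints: P̄ = 26.70, Q̄ = 2549.0.
ε = (ΔQ/ΔP)(P̄/Q̄) = (-1736/9.4)(26.70/2549.0).

-1.934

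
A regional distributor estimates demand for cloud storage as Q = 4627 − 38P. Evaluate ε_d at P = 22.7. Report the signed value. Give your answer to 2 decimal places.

At P = 22.7, Q = 3764.400.
dQ/dP = −38.
ε = (dQ/dP)(P/Q) = (-38)(22.7/3764.400).
|ε| < 1, so demand is inelastic at this price.

-0.23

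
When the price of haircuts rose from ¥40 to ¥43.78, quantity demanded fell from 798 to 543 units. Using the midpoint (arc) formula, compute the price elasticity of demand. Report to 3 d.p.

-4.215

ΔQ = 543 − 798 = -255; ΔP = 43.78 − 40 = 3.78.
Midpoints: P̄ = 41.89, Q̄ = 670.5.
ε = (ΔQ/ΔP)(P̄/Q̄) = (-255/3.78)(41.89/670.5).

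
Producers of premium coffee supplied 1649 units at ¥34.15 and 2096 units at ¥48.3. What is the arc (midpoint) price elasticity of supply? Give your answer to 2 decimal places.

0.70

ΔQ = 2096 − 1649 = 447; ΔP = 48.3 − 34.15 = 14.15.
Midpoints: P̄ = 41.22, Q̄ = 1872.5.
ε_s = (ΔQ/ΔP)(P̄/Q̄) = (447/14.15)(41.22/1872.5).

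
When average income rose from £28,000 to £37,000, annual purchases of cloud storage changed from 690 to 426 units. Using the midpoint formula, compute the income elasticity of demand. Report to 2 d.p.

ΔQ = -264, ΔI = 9000. Midpoints: Ī = 32,500, Q̄ = 558.0.
ε_I = (ΔQ/ΔI)(Ī/Q̄) = (-264/9000)(32500/558.0).

-1.71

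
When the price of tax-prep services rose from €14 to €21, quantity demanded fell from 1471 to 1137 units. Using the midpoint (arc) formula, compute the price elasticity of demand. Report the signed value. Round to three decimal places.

ΔQ = 1137 − 1471 = -334; ΔP = 21 − 14 = 7.
Midpoints: P̄ = 17.50, Q̄ = 1304.0.
ε = (ΔQ/ΔP)(P̄/Q̄) = (-334/7)(17.50/1304.0).

-0.640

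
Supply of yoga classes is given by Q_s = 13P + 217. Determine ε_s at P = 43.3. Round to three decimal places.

0.722

At P = 43.3, Q_s = 779.90.
dQ_s/dP = 13.
ε_s = (dQ_s/dP)(P/Q_s) = (13)(43.3/779.90).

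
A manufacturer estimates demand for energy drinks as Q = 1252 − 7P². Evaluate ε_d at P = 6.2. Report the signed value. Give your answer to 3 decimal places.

At P = 6.2, Q = 982.920.
dQ/dP = −14P = -86.800.
ε = (dQ/dP)(P/Q) = (-86.800)(6.2/982.920).
|ε| < 1, so demand is inelastic at this price.

-0.548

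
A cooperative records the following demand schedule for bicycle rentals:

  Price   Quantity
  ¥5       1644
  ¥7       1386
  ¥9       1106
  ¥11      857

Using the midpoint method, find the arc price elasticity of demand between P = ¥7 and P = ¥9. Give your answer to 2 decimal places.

-0.90

At P = 7, Q = 1386; at P = 9, Q = 1106.
ΔQ = -280, ΔP = 2. Midpoints: P̄ = 8.00, Q̄ = 1246.0.
ε = (ΔQ/ΔP)(P̄/Q̄) = (-280/2)(8.00/1246.0).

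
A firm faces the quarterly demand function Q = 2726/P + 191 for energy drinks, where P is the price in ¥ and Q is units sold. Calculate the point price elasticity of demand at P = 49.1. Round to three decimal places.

At P = 49.1, Q = 246.519.
dQ/dP = −2726/P² = -1.131.
ε = (dQ/dP)(P/Q) = (-1.131)(49.1/246.519).
|ε| < 1, so demand is inelastic at this price.

-0.225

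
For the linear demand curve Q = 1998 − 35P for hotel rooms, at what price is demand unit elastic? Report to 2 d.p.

28.54

For linear demand Q = a − bP, ε = −bP/(a − bP). |ε| = 1 when bP = a − bP, i.e. P = a/(2b).
P = 1998/(2·35) = 1998/70 = 28.5429.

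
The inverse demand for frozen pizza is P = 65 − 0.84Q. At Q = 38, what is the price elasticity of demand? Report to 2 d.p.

-1.04

At Q = 38, P = 65 − 0.84(38) = 33.08.
dP/dQ = −0.84, so dQ/dP = 1/(−0.84) = -1.190.
ε = (dQ/dP)(P/Q) = (-1.190)(33.08/38).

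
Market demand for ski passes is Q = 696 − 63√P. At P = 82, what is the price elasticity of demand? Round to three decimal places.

-2.273

At P = 82, Q = 125.511.
dQ/dP = −63/(2√P) = -3.479.
ε = (dQ/dP)(P/Q) = (-3.479)(82/125.511).
|ε| > 1, so demand is elastic at this price.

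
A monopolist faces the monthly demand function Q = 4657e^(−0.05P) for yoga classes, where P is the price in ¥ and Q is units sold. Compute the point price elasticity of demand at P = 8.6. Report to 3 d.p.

-0.430

At P = 8.6, Q = 3029.421.
dQ/dP = −0.05·4657e^(−0.05P) = −0.05Q = -151.471.
ε = (dQ/dP)(P/Q) = (-151.471)(8.6/3029.421).
|ε| < 1, so demand is inelastic at this price.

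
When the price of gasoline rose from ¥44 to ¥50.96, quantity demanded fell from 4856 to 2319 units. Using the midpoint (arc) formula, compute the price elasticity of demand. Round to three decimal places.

ΔQ = 2319 − 4856 = -2537; ΔP = 50.96 − 44 = 6.96.
Midpoints: P̄ = 47.48, Q̄ = 3587.5.
ε = (ΔQ/ΔP)(P̄/Q̄) = (-2537/6.96)(47.48/3587.5).

-4.824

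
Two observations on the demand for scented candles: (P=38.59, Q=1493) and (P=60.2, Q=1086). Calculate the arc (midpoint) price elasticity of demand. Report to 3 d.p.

-0.721

ΔQ = 1086 − 1493 = -407; ΔP = 60.2 − 38.59 = 21.61.
Midpoints: P̄ = 49.40, Q̄ = 1289.5.
ε = (ΔQ/ΔP)(P̄/Q̄) = (-407/21.61)(49.40/1289.5).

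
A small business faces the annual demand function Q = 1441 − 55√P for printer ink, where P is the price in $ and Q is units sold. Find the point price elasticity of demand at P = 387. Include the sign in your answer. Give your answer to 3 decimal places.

-1.507

At P = 387, Q = 359.023.
dQ/dP = −55/(2√P) = -1.398.
ε = (dQ/dP)(P/Q) = (-1.398)(387/359.023).
|ε| > 1, so demand is elastic at this price.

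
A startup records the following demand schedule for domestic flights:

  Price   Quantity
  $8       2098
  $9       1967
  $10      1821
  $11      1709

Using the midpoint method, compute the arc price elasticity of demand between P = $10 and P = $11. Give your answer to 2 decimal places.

At P = 10, Q = 1821; at P = 11, Q = 1709.
ΔQ = -112, ΔP = 1. Midpoints: P̄ = 10.50, Q̄ = 1765.0.
ε = (ΔQ/ΔP)(P̄/Q̄) = (-112/1)(10.50/1765.0).

-0.67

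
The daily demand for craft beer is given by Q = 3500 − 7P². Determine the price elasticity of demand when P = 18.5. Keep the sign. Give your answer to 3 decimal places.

-4.339

At P = 18.5, Q = 1104.250.
dQ/dP = −14P = -259.
ε = (dQ/dP)(P/Q) = (-259)(18.5/1104.250).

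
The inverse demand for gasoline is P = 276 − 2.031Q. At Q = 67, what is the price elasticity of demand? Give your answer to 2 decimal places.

At Q = 67, P = 276 − 2.031(67) = 139.92.
dP/dQ = −2.031, so dQ/dP = 1/(−2.031) = -0.492.
ε = (dQ/dP)(P/Q) = (-0.492)(139.92/67).

-1.03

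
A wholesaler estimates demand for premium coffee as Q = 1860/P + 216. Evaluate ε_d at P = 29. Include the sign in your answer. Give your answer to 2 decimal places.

At P = 29, Q = 280.138.
dQ/dP = −1860/P² = -2.212.
ε = (dQ/dP)(P/Q) = (-2.212)(29/280.138).

-0.23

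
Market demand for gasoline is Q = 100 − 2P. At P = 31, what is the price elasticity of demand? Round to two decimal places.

At P = 31, Q = 38.
dQ/dP = −2.
ε = (dQ/dP)(P/Q) = (-2)(31/38).
|ε| > 1, so demand is elastic at this price.

-1.63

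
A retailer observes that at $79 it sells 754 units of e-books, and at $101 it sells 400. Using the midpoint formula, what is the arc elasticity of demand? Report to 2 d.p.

-2.51

ΔQ = 400 − 754 = -354; ΔP = 101 − 79 = 22.
Midpoints: P̄ = 90.00, Q̄ = 577.0.
ε = (ΔQ/ΔP)(P̄/Q̄) = (-354/22)(90.00/577.0).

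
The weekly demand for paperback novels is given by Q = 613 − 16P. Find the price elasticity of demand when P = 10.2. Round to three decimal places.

-0.363

At P = 10.2, Q = 449.800.
dQ/dP = −16.
ε = (dQ/dP)(P/Q) = (-16)(10.2/449.800).
|ε| < 1, so demand is inelastic at this price.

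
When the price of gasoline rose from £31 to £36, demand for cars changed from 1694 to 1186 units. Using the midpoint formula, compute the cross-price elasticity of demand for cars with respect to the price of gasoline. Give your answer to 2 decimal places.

ΔQ_x = 1186 − 1694 = -508; ΔP_y = 36 − 31 = 5.
Midpoints: P̄_y = 33.50, Q̄_x = 1440.0.
ε_xy = (ΔQ_x/ΔP_y)(P̄_y/Q̄_x) = (-508/5)(33.50/1440.0).
ε_xy < 0, so the goods are complements.

-2.36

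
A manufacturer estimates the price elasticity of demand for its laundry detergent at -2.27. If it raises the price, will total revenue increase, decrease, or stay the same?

decrease

|ε| = 2.27 > 1, so demand is elastic. A price rise therefore reduces total revenue.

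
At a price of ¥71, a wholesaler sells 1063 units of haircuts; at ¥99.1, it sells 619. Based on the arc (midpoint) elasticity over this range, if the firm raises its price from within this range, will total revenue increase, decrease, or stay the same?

decrease

Arc ε = (-444/28.1)(85.05/841.0) ≈ -1.598.
|ε| = 1.60 > 1, so demand is elastic. A price rise therefore reduces total revenue.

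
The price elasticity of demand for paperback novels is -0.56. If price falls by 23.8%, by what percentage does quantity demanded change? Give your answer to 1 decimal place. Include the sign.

%ΔQ ≈ ε × %ΔP = (-0.56)(-23.8%) = 13.33%.

13.3%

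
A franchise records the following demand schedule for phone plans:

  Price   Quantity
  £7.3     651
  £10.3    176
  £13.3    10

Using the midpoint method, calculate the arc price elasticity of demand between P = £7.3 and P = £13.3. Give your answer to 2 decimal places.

-3.33

At P = 7.3, Q = 651; at P = 13.3, Q = 10.
ΔQ = -641, ΔP = 6.0. Midpoints: P̄ = 10.30, Q̄ = 330.5.
ε = (ΔQ/ΔP)(P̄/Q̄) = (-641/6.0)(10.30/330.5).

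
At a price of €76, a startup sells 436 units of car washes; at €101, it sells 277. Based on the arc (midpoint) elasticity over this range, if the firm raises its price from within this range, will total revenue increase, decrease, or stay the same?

Arc ε = (-159/25)(88.50/356.5) ≈ -1.579.
|ε| = 1.58 > 1, so demand is elastic. A price rise therefore reduces total revenue.

decrease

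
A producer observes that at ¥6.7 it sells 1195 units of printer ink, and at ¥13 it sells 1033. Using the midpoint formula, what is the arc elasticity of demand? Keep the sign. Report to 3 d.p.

-0.227

ΔQ = 1033 − 1195 = -162; ΔP = 13 − 6.7 = 6.3.
Midpoints: P̄ = 9.85, Q̄ = 1114.0.
ε = (ΔQ/ΔP)(P̄/Q̄) = (-162/6.3)(9.85/1114.0).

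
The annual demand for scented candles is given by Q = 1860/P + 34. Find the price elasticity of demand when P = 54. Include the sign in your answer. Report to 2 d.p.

At P = 54, Q = 68.444.
dQ/dP = −1860/P² = -0.638.
ε = (dQ/dP)(P/Q) = (-0.638)(54/68.444).

-0.50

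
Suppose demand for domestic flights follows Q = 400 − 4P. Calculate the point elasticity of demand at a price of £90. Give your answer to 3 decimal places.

-9.000

At P = 90, Q = 40.
dQ/dP = −4.
ε = (dQ/dP)(P/Q) = (-4)(90/40).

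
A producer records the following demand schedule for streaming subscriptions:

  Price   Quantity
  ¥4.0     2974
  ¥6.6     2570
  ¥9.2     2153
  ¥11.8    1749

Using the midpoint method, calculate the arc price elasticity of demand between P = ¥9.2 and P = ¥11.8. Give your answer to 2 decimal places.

-0.84

At P = 9.2, Q = 2153; at P = 11.8, Q = 1749.
ΔQ = -404, ΔP = 2.6. Midpoints: P̄ = 10.50, Q̄ = 1951.0.
ε = (ΔQ/ΔP)(P̄/Q̄) = (-404/2.6)(10.50/1951.0).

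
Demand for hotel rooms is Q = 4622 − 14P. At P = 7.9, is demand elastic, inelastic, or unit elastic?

inelastic

Q = 4511.400, dQ/dP = -14.
ε = (dQ/dP)(P/Q) ≈ -0.025.
|ε| = 0.02 < 1.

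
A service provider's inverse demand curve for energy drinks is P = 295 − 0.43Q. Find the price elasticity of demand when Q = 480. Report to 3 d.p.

At Q = 480, P = 295 − 0.43(480) = 88.60.
dP/dQ = −0.43, so dQ/dP = 1/(−0.43) = -2.326.
ε = (dQ/dP)(P/Q) = (-2.326)(88.60/480).

-0.429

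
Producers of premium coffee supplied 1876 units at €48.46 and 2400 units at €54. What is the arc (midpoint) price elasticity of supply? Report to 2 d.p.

2.27

ΔQ = 2400 − 1876 = 524; ΔP = 54 − 48.46 = 5.54.
Midpoints: P̄ = 51.23, Q̄ = 2138.0.
ε_s = (ΔQ/ΔP)(P̄/Q̄) = (524/5.54)(51.23/2138.0).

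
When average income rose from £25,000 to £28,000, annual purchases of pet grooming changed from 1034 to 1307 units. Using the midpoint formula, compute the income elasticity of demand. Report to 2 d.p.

2.06

ΔQ = 273, ΔI = 3000. Midpoints: Ī = 26,500, Q̄ = 1170.5.
ε_I = (ΔQ/ΔI)(Ī/Q̄) = (273/3000)(26500/1170.5).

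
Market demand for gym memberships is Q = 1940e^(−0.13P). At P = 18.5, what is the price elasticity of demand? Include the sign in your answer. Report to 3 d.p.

-2.405

At P = 18.5, Q = 175.115.
dQ/dP = −0.13·1940e^(−0.13P) = −0.13Q = -22.765.
ε = (dQ/dP)(P/Q) = (-22.765)(18.5/175.115).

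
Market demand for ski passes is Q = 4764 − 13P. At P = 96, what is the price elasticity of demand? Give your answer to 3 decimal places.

-0.355

At P = 96, Q = 3516.
dQ/dP = −13.
ε = (dQ/dP)(P/Q) = (-13)(96/3516).
|ε| < 1, so demand is inelastic at this price.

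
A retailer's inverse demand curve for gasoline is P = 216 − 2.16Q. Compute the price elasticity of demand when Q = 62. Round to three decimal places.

-0.613

At Q = 62, P = 216 − 2.16(62) = 82.08.
dP/dQ = −2.16, so dQ/dP = 1/(−2.16) = -0.463.
ε = (dQ/dP)(P/Q) = (-0.463)(82.08/62).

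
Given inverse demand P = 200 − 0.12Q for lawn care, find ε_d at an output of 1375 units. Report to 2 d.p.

At Q = 1375, P = 200 − 0.12(1375) = 35.00.
dP/dQ = −0.12, so dQ/dP = 1/(−0.12) = -8.333.
ε = (dQ/dP)(P/Q) = (-8.333)(35.00/1375).

-0.21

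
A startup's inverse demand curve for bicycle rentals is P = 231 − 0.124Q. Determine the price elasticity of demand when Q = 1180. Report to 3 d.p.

-0.579

At Q = 1180, P = 231 − 0.124(1180) = 84.68.
dP/dQ = −0.124, so dQ/dP = 1/(−0.124) = -8.065.
ε = (dQ/dP)(P/Q) = (-8.065)(84.68/1180).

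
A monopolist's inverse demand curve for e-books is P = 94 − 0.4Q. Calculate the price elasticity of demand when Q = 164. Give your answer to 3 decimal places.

-0.433

At Q = 164, P = 94 − 0.4(164) = 28.40.
dP/dQ = −0.4, so dQ/dP = 1/(−0.4) = -2.500.
ε = (dQ/dP)(P/Q) = (-2.500)(28.40/164).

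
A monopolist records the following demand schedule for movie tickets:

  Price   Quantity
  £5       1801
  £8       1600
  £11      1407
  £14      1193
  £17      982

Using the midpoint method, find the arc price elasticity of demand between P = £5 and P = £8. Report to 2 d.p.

-0.26

At P = 5, Q = 1801; at P = 8, Q = 1600.
ΔQ = -201, ΔP = 3. Midpoints: P̄ = 6.50, Q̄ = 1700.5.
ε = (ΔQ/ΔP)(P̄/Q̄) = (-201/3)(6.50/1700.5).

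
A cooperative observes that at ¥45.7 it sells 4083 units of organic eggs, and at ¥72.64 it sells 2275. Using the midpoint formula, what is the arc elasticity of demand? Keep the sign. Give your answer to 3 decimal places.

-1.249

ΔQ = 2275 − 4083 = -1808; ΔP = 72.64 − 45.7 = 26.94.
Midpoints: P̄ = 59.17, Q̄ = 3179.0.
ε = (ΔQ/ΔP)(P̄/Q̄) = (-1808/26.94)(59.17/3179.0).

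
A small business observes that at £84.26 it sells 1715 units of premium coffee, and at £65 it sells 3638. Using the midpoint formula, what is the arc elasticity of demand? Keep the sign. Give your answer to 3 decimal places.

-2.784

ΔQ = 3638 − 1715 = 1923; ΔP = 65 − 84.26 = -19.26.
Midpoints: P̄ = 74.63, Q̄ = 2676.5.
ε = (ΔQ/ΔP)(P̄/Q̄) = (1923/-19.26)(74.63/2676.5).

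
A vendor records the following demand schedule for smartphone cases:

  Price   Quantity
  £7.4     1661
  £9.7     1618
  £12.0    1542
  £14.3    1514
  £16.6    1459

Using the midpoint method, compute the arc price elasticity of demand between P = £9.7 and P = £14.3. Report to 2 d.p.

At P = 9.7, Q = 1618; at P = 14.3, Q = 1514.
ΔQ = -104, ΔP = 4.6. Midpoints: P̄ = 12.00, Q̄ = 1566.0.
ε = (ΔQ/ΔP)(P̄/Q̄) = (-104/4.6)(12.00/1566.0).

-0.17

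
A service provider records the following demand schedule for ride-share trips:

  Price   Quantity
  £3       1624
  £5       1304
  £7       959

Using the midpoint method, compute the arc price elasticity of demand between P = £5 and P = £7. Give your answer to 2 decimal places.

-0.91

At P = 5, Q = 1304; at P = 7, Q = 959.
ΔQ = -345, ΔP = 2. Midpoints: P̄ = 6.00, Q̄ = 1131.5.
ε = (ΔQ/ΔP)(P̄/Q̄) = (-345/2)(6.00/1131.5).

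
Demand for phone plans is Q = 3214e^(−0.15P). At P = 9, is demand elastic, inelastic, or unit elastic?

elastic

Q = 833.198, dQ/dP = -124.980.
ε = (dQ/dP)(P/Q) ≈ -1.350.
|ε| = 1.35 > 1.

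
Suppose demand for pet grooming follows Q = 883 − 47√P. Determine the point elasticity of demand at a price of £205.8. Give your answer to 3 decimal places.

-1.615

At P = 205.8, Q = 208.751.
dQ/dP = −47/(2√P) = -1.638.
ε = (dQ/dP)(P/Q) = (-1.638)(205.8/208.751).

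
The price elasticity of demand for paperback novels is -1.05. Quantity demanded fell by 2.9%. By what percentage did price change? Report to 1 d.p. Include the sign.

%ΔP ≈ %ΔQ / ε = (-2.9%)/(-1.05) = 2.76%.

2.8%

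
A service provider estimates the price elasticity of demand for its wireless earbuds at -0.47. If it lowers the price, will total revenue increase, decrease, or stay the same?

|ε| = 0.47 < 1, so demand is inelastic. A price cut therefore reduces total revenue.

decrease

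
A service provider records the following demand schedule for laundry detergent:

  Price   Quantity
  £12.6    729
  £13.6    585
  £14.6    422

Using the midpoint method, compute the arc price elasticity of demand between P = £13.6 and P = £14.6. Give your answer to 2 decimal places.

At P = 13.6, Q = 585; at P = 14.6, Q = 422.
ΔQ = -163, ΔP = 1.0. Midpoints: P̄ = 14.10, Q̄ = 503.5.
ε = (ΔQ/ΔP)(P̄/Q̄) = (-163/1.0)(14.10/503.5).

-4.56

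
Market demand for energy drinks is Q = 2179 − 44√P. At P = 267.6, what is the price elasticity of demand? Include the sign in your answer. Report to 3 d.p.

-0.247

At P = 267.6, Q = 1459.227.
dQ/dP = −44/(2√P) = -1.345.
ε = (dQ/dP)(P/Q) = (-1.345)(267.6/1459.227).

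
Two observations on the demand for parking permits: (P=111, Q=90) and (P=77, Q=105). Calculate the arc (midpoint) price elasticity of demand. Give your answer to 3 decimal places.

ΔQ = 105 − 90 = 15; ΔP = 77 − 111 = -34.
Midpoints: P̄ = 94.00, Q̄ = 97.5.
ε = (ΔQ/ΔP)(P̄/Q̄) = (15/-34)(94.00/97.5).

-0.425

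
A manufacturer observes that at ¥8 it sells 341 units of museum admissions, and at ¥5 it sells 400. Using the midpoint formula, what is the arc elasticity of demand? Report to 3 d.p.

-0.345

ΔQ = 400 − 341 = 59; ΔP = 5 − 8 = -3.
Midpoints: P̄ = 6.50, Q̄ = 370.5.
ε = (ΔQ/ΔP)(P̄/Q̄) = (59/-3)(6.50/370.5).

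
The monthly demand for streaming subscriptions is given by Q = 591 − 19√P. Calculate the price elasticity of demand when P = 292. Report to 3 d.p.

-0.610

At P = 292, Q = 266.328.
dQ/dP = −19/(2√P) = -0.556.
ε = (dQ/dP)(P/Q) = (-0.556)(292/266.328).
|ε| < 1, so demand is inelastic at this price.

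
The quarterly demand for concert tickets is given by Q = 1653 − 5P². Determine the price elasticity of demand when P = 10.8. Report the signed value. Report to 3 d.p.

-1.090

At P = 10.8, Q = 1069.800.
dQ/dP = −10P = -108.
ε = (dQ/dP)(P/Q) = (-108)(10.8/1069.800).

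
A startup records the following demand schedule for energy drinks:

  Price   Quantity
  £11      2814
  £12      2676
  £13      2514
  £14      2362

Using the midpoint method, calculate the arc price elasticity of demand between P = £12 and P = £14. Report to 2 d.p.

At P = 12, Q = 2676; at P = 14, Q = 2362.
ΔQ = -314, ΔP = 2. Midpoints: P̄ = 13.00, Q̄ = 2519.0.
ε = (ΔQ/ΔP)(P̄/Q̄) = (-314/2)(13.00/2519.0).

-0.81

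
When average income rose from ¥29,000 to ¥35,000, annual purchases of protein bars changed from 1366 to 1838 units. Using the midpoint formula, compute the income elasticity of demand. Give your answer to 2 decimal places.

1.57

ΔQ = 472, ΔI = 6000. Midpoints: Ī = 32,000, Q̄ = 1602.0.
ε_I = (ΔQ/ΔI)(Ī/Q̄) = (472/6000)(32000/1602.0).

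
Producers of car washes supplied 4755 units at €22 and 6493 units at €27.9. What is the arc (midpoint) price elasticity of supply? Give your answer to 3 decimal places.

1.307

ΔQ = 6493 − 4755 = 1738; ΔP = 27.9 − 22 = 5.9.
Midpoints: P̄ = 24.95, Q̄ = 5624.0.
ε_s = (ΔQ/ΔP)(P̄/Q̄) = (1738/5.9)(24.95/5624.0).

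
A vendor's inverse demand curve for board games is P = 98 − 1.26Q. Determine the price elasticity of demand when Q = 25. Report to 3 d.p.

At Q = 25, P = 98 − 1.26(25) = 66.50.
dP/dQ = −1.26, so dQ/dP = 1/(−1.26) = -0.794.
ε = (dQ/dP)(P/Q) = (-0.794)(66.50/25).

-2.111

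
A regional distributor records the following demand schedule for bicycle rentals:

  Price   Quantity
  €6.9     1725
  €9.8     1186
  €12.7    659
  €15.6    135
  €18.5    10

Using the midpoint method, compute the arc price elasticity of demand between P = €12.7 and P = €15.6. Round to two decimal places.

At P = 12.7, Q = 659; at P = 15.6, Q = 135.
ΔQ = -524, ΔP = 2.9. Midpoints: P̄ = 14.15, Q̄ = 397.0.
ε = (ΔQ/ΔP)(P̄/Q̄) = (-524/2.9)(14.15/397.0).

-6.44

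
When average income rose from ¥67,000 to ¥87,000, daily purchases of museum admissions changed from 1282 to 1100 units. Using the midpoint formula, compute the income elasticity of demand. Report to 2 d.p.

-0.59

ΔQ = -182, ΔI = 20000. Midpoints: Ī = 77,000, Q̄ = 1191.0.
ε_I = (ΔQ/ΔI)(Ī/Q̄) = (-182/20000)(77000/1191.0).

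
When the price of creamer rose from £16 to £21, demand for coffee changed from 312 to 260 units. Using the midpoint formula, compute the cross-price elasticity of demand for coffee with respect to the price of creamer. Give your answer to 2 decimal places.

-0.67

ΔQ_x = 260 − 312 = -52; ΔP_y = 21 − 16 = 5.
Midpoints: P̄_y = 18.50, Q̄_x = 286.0.
ε_xy = (ΔQ_x/ΔP_y)(P̄_y/Q̄_x) = (-52/5)(18.50/286.0).
ε_xy < 0, so the goods are complements.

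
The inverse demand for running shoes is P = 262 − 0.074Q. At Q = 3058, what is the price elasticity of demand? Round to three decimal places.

At Q = 3058, P = 262 − 0.074(3058) = 35.71.
dP/dQ = −0.074, so dQ/dP = 1/(−0.074) = -13.514.
ε = (dQ/dP)(P/Q) = (-13.514)(35.71/3058).

-0.158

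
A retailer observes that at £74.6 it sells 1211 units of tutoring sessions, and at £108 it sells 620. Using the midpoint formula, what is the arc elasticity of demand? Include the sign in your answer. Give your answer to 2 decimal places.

ΔQ = 620 − 1211 = -591; ΔP = 108 − 74.6 = 33.4.
Midpoints: P̄ = 91.30, Q̄ = 915.5.
ε = (ΔQ/ΔP)(P̄/Q̄) = (-591/33.4)(91.30/915.5).

-1.76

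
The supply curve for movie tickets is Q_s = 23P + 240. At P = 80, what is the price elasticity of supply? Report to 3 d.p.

At P = 80, Q_s = 2080.
dQ_s/dP = 23.
ε_s = (dQ_s/dP)(P/Q_s) = (23)(80/2080).

0.885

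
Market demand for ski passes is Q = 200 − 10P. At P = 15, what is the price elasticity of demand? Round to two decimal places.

-3.00

At P = 15, Q = 50.
dQ/dP = −10.
ε = (dQ/dP)(P/Q) = (-10)(15/50).
|ε| > 1, so demand is elastic at this price.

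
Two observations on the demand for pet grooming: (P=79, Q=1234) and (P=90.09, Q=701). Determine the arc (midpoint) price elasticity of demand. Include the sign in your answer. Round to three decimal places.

-4.200

ΔQ = 701 − 1234 = -533; ΔP = 90.09 − 79 = 11.09.
Midpoints: P̄ = 84.55, Q̄ = 967.5.
ε = (ΔQ/ΔP)(P̄/Q̄) = (-533/11.09)(84.55/967.5).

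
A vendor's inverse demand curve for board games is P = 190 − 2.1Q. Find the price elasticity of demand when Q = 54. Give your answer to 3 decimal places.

At Q = 54, P = 190 − 2.1(54) = 76.60.
dP/dQ = −2.1, so dQ/dP = 1/(−2.1) = -0.476.
ε = (dQ/dP)(P/Q) = (-0.476)(76.60/54).

-0.675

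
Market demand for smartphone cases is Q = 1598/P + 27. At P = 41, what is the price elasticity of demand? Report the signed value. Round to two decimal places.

-0.59

At P = 41, Q = 65.976.
dQ/dP = −1598/P² = -0.951.
ε = (dQ/dP)(P/Q) = (-0.951)(41/65.976).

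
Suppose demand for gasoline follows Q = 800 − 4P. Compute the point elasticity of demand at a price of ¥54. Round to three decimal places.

-0.370

At P = 54, Q = 584.
dQ/dP = −4.
ε = (dQ/dP)(P/Q) = (-4)(54/584).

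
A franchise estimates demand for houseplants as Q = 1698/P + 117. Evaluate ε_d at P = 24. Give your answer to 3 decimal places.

-0.377

At P = 24, Q = 187.750.
dQ/dP = −1698/P² = -2.948.
ε = (dQ/dP)(P/Q) = (-2.948)(24/187.750).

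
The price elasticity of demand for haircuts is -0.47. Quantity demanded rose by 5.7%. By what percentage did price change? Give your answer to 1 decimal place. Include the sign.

-12.1%

%ΔP ≈ %ΔQ / ε = (5.7%)/(-0.47) = -12.13%.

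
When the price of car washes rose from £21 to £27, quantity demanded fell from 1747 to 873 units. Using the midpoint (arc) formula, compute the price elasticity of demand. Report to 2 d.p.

ΔQ = 873 − 1747 = -874; ΔP = 27 − 21 = 6.
Midpoints: P̄ = 24.00, Q̄ = 1310.0.
ε = (ΔQ/ΔP)(P̄/Q̄) = (-874/6)(24.00/1310.0).

-2.67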